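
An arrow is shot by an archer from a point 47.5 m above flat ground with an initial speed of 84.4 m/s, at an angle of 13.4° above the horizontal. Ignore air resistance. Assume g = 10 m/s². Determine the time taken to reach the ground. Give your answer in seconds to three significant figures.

5.61 s

Components: vₓ = 84.40 cos 13.4° = 82.10 m/s, v_y0 = 84.40 sin 13.4° = 19.56 m/s.
With up positive and y = 0 at the ground: y(t) = 47.5 + (19.56) t − 5.000 t². Setting y = 0 and taking the positive root: t = [19.56 + √(19.56² + 2·10.0·47.5)] / 10.0 = (19.56 + 36.50) / 10.0 = 5.606 s.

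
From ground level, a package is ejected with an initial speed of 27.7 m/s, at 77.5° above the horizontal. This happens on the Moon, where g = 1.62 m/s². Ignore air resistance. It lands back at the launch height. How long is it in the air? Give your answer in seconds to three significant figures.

33.4 s

Horizontal component vₓ = 27.70 cos 77.5° = 5.995 m/s; vertical v_y0 = 27.70 sin 77.5° = 27.04 m/s.
Time of flight on level ground: T = 2 v_y0 / g = 2 × 27.04 / 1.62 = 33.39 s.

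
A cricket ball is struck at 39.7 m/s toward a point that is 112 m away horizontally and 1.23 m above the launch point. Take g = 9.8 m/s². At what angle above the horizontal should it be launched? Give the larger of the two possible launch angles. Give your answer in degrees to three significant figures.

Trajectory: y = x tanθ − g x² (1 + tan²θ)/(2v₀²). With x = 112, y = 1.23, v₀ = 39.7, g = 9.80:
39.00 tan²θ − 112 tanθ + (40.23) = 0.
tanθ = [112 ± √(112² − 4 × 39.00 × (40.23))] / (2 × 39.00) = (112 ± 79.17) / 78.00, giving tanθ = 0.4209 or 2.451.
θ = 22.82° or 67.80°; the larger is 67.80°.

67.8°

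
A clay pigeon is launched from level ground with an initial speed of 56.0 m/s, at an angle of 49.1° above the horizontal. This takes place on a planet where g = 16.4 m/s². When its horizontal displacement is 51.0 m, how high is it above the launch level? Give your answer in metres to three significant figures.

Horizontal component vₓ = 56.00 cos 49.1° = 36.67 m/s; vertical v_y0 = 56.00 sin 49.1° = 42.33 m/s.
x = vₓ t ⇒ t = 51.0/36.67 = 1.391 s.
Height: y = v_y0 t − ½ g t² = 42.33 × 1.391 − 8.200 × 1.391² = 58.88 − 15.86 = 43.01 m.

43.0 m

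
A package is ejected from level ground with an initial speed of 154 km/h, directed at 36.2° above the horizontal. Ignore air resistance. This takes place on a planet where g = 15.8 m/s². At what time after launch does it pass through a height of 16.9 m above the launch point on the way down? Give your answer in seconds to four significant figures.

2.245 s

Convert: 154 km/h = 154/3.6 = 42.78 m/s.
Components: vₓ = 42.78 cos 36.2° = 34.52 m/s, v_y0 = 42.78 sin 36.2° = 25.26 m/s.
Set y = v_y0 t − ½ g t² = 16.9: 7.900 t² − 25.26 t + 16.9 = 0.
Quadratic formula: t = (25.26 ± √104.27) / 15.8 = (25.26 ± 10.21) / 15.8 → t = 0.9528 s or 2.245 s.
The descending-branch root is 2.245 s.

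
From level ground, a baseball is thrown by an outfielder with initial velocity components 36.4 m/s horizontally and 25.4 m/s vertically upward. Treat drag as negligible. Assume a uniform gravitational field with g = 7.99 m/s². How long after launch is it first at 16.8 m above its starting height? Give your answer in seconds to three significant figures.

0.750 s

Set y = v_y0 t − ½ g t² = 16.8: 3.995 t² − 25.40 t + 16.8 = 0.
t = [25.40 ± √(25.40² − 2·7.99·16.8)] / 7.99 = (25.40 ± 19.41) / 7.99, so t = 0.7499 s or t = 5.608 s.
The first (ascending) time is 0.7499 s.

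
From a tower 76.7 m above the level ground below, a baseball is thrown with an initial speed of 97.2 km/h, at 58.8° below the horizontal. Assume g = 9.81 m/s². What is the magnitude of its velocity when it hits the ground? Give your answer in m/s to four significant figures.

47.26 m/s

Convert: 97.2 km/h = 97.2/3.6 = 27.00 m/s.
Components: vₓ = 27.00 cos 58.8° = 13.99 m/s, v_y0 = −23.09 m/s (downward).
Vertical motion (up positive, ground at y = 0): 4.905 t² − (−23.09) t − 76.7 = 0, so t = (−23.09 + √(23.09² + 2·9.81·76.7)) / 9.81 = (−23.09 + 45.15) / 9.81 = 2.248 s.
Vertical velocity at impact: v_y = v_y0 − g t = −23.09 − 9.81 × 2.248 = −45.15 m/s.
Speed: |v| = √(vₓ² + v_y²) = √(13.99² + 45.15²) = 47.26 m/s.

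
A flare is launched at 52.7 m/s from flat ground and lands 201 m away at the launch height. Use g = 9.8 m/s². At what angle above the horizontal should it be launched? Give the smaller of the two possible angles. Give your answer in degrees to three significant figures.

From R = (v₀²/g) sin 2θ: sin 2θ = 9.80 × 201 / 2777.3 = 0.7093.
2θ = 45.17° or 180° − 45.17° = 134.8°, so θ = 22.59° or 67.41°.
The smaller angle is 22.59°.

22.6°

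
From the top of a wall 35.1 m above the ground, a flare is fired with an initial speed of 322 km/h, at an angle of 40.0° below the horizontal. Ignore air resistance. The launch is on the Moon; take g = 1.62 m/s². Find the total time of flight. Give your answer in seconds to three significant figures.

Convert: 322 km/h = 322/3.6 = 89.44 m/s.
Resolve: vₓ = 89.44 cos 40.0° = 68.52 m/s and v_y0 = −57.49 m/s (downward).
The projectile lands when y = 35.1 + (−57.49) t − ½·1.62·t² = 0. Positive root: t = (−57.49 + √(57.49² + 2·1.62·35.1)) / 1.62 = (−57.49 + 58.47) / 1.62 = 0.6053 s.

0.605 s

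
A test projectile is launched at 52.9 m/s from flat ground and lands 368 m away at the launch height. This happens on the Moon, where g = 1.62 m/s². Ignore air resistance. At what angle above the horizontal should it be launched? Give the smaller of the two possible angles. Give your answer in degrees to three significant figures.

R = v₀² sin 2θ / g gives sin 2θ = gR/v₀² = 1.62·368/52.9² = 0.2130.
2θ = 12.30° or 180° − 12.30° = 167.7°, so θ = 6.150° or 83.85°.
The smaller angle is 6.150°.

6.15°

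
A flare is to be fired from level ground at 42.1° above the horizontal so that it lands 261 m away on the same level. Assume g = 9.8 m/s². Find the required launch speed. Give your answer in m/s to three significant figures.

50.7 m/s

Level-ground range: R = v₀² sin(2θ)/g, so v₀ = √(gR / sin 2θ).
v₀ = √(9.80 × 261 / sin 84.20°) = √(2558 / 0.9949) = √2571.0 = 50.70 m/s.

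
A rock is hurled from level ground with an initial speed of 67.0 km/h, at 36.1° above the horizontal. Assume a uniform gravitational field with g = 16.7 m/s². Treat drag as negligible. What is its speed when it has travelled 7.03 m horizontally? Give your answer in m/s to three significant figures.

15.4 m/s

Convert: 67.0 km/h = 67.0/3.6 = 18.61 m/s.
Components: vₓ = 18.61 cos 36.1° = 15.04 m/s, v_y0 = 18.61 sin 36.1° = 10.97 m/s.
At x = 7.03 m, t = x/vₓ = 7.03/15.04 = 0.4675 s.
Vertical velocity there: v_y = v_y0 − g t = 10.97 − 16.7 × 0.4675 = 3.158 m/s.
Speed: √(vₓ² + v_y²) = √(15.04² + 3.158²) = 15.37 m/s.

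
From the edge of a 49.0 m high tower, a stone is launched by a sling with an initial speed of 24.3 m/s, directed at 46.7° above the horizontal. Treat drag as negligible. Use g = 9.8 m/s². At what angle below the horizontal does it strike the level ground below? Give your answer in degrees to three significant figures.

Horizontal component vₓ = 24.30 cos 46.7° = 16.67 m/s; vertical v_y0 = 24.30 sin 46.7° = 17.68 m/s.
With up positive and y = 0 at the ground: y(t) = 49.0 + (17.68) t − 4.900 t². Setting y = 0 and taking the positive root: t = [17.68 + √(17.68² + 2·9.80·49.0)] / 9.80 = (17.68 + 35.68) / 9.80 = 5.446 s.
At impact: v_y = v_y0 − g t = −35.68 m/s; vₓ = 16.67 m/s.
Angle below horizontal: arctan(|v_y|/vₓ) = arctan(35.68/16.67) = 64.96°.

65.0°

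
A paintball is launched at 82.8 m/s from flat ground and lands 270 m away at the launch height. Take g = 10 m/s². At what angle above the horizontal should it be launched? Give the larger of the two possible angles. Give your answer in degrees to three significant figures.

From R = (v₀²/g) sin 2θ: sin 2θ = 10.0 × 270 / 6855.8 = 0.3938.
2θ = 23.19° or 180° − 23.19° = 156.8°, so θ = 11.60° or 78.40°.
The larger angle is 78.40°.

78.4°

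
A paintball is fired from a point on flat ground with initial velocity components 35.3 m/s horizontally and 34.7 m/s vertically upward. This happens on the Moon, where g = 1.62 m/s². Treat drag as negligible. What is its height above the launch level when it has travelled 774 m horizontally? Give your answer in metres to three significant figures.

371 m

At x = 774 m, t = x/vₓ = 774/35.30 = 21.93 s.
Height: y = v_y0 t − ½ g t² = 34.70 × 21.93 − 0.8100 × 21.93² = 760.8 − 389.4 = 371.4 m.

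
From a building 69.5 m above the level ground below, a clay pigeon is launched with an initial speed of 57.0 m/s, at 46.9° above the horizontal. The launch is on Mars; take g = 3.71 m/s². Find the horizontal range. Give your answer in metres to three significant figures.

935 m

vₓ = 57.00 cos 46.9° = 38.95 m/s; v_y0 = 57.00 sin 46.9° = 41.62 m/s.
Vertical motion (up positive, ground at y = 0): 1.855 t² − (41.62) t − 69.5 = 0, so t = (41.62 + √(41.62² + 2·3.71·69.5)) / 3.71 = (41.62 + 47.41) / 3.71 = 24.00 s.
Horizontal distance: R = vₓ t = 38.95 × 24.00 = 934.6 m.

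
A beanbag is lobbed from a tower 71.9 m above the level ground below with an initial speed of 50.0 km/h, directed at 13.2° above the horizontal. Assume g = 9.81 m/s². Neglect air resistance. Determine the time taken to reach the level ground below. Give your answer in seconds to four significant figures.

Convert: 50.0 km/h = 50.0/3.6 = 13.89 m/s.
Components: vₓ = 13.89 cos 13.2° = 13.52 m/s, v_y0 = 13.89 sin 13.2° = 3.172 m/s.
Vertical motion (up positive, ground at y = 0): 4.905 t² − (3.172) t − 71.9 = 0, so t = (3.172 + √(3.172² + 2·9.81·71.9)) / 9.81 = (3.172 + 37.69) / 9.81 = 4.166 s.

4.166 s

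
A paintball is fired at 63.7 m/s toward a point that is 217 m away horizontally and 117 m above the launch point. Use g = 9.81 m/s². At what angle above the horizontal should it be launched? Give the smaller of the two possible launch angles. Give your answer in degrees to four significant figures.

Trajectory: y = x tanθ − g x² (1 + tan²θ)/(2v₀²). With x = 217, y = 117, v₀ = 63.7, g = 9.81:
56.92 tan²θ − 217 tanθ + (173.9) = 0.
tanθ = [217 ± √(217² − 4 × 56.92 × (173.9))] / (2 × 56.92) = (217 ± 86.54) / 113.8, giving tanθ = 1.146 or 2.666.
θ = 48.89° or 69.44°; the smaller is 48.89°.

48.89°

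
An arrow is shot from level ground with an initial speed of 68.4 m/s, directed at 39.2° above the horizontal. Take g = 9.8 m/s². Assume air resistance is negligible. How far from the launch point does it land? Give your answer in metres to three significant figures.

Resolve: vₓ = 68.40 cos 39.2° = 53.01 m/s and v_y0 = 68.40 sin 39.2° = 43.23 m/s.
Flight time T = 2 v_y0 / g = 8.823 s.
Range: R = vₓ T = 53.01 × 8.823 = 467.7 m.

468 m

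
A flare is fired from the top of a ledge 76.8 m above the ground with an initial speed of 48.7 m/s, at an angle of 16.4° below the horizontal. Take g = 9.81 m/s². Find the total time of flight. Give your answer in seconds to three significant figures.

Horizontal component vₓ = 48.70 cos 16.4° = 46.72 m/s; vertical v_y0 = −13.75 m/s (downward).
With up positive and y = 0 at the ground: y(t) = 76.8 + (−13.75) t − 4.905 t². Setting y = 0 and taking the positive root: t = [−13.75 + √(13.75² + 2·9.81·76.8)] / 9.81 = (−13.75 + 41.18) / 9.81 = 2.796 s.

2.80 s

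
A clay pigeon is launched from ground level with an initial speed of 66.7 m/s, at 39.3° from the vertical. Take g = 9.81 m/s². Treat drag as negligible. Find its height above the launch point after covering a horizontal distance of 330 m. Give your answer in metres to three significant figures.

104 m

Resolve: vₓ = 66.70 sin 39.3° = 42.25 m/s and v_y0 = 66.70 cos 39.3° = 51.62 m/s.
At x = 330 m, t = x/vₓ = 330/42.25 = 7.811 s.
Height: y = v_y0 t − ½ g t² = 51.62 × 7.811 − 4.905 × 7.811² = 403.2 − 299.3 = 103.9 m.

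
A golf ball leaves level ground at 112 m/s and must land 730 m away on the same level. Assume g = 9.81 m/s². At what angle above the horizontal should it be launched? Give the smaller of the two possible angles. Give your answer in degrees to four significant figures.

17.41°

R = v₀² sin 2θ / g gives sin 2θ = gR/v₀² = 9.81·730/112² = 0.5709.
2θ = 34.81° or 180° − 34.81° = 145.2°, so θ = 17.41° or 72.59°.
The smaller angle is 17.41°.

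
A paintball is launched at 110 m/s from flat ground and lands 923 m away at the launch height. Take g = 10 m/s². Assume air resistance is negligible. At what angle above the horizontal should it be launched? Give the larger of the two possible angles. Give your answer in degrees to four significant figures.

65.14°

From R = (v₀²/g) sin 2θ: sin 2θ = 10.0 × 923 / 12100 = 0.7628.
2θ = 49.71° or 180° − 49.71° = 130.3°, so θ = 24.86° or 65.14°.
The larger angle is 65.14°.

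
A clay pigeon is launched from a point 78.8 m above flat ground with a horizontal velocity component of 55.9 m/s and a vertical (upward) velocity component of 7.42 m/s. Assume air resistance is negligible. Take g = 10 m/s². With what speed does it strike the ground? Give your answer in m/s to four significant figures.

The projectile lands when y = 78.8 + (7.420) t − ½·10.0·t² = 0. Positive root: t = (7.420 + √(7.420² + 2·10.0·78.8)) / 10.0 = (7.420 + 40.39) / 10.0 = 4.781 s.
Vertical velocity at impact: v_y = v_y0 − g t = 7.420 − 10.0 × 4.781 = −40.39 m/s.
Speed: |v| = √(vₓ² + v_y²) = √(55.90² + 40.39²) = 68.96 m/s.

68.96 m/s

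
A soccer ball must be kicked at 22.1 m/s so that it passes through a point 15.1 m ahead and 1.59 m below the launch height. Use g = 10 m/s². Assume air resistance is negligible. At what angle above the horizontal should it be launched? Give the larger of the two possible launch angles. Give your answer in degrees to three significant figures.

Trajectory: y = x tanθ − g x² (1 + tan²θ)/(2v₀²). With x = 15.1, y = −1.59, v₀ = 22.1, g = 10.0:
2.334 tan²θ − 15.1 tanθ + (0.7442) = 0.
tanθ = [15.1 ± √(15.1² − 4 × 2.334 × (0.7442))] / (2 × 2.334) = (15.1 ± 14.87) / 4.668, giving tanθ = 0.04967 or 6.419.
θ = 2.843° or 81.15°; the larger is 81.15°.

81.1°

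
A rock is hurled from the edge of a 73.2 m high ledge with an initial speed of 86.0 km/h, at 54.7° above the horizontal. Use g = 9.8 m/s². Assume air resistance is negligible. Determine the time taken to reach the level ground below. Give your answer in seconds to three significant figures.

6.34 s

Convert: 86.0 km/h = 86.0/3.6 = 23.89 m/s.
vₓ = 23.89 cos 54.7° = 13.80 m/s; v_y0 = 23.89 sin 54.7° = 19.50 m/s.
The projectile lands when y = 73.2 + (19.50) t − ½·9.80·t² = 0. Positive root: t = (19.50 + √(19.50² + 2·9.80·73.2)) / 9.80 = (19.50 + 42.60) / 9.80 = 6.336 s.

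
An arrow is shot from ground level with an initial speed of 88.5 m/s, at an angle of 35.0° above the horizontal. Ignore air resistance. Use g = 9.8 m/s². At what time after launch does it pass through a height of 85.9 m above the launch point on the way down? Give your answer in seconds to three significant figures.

Horizontal component vₓ = 88.50 cos 35.0° = 72.49 m/s; vertical v_y0 = 88.50 sin 35.0° = 50.76 m/s.
Set y = v_y0 t − ½ g t² = 85.9: 4.900 t² − 50.76 t + 85.9 = 0.
t = [50.76 ± √(50.76² − 2·9.80·85.9)] / 9.80 = (50.76 ± 29.88) / 9.80, so t = 2.130 s or t = 8.229 s.
The descending-branch root is 8.229 s.

8.23 s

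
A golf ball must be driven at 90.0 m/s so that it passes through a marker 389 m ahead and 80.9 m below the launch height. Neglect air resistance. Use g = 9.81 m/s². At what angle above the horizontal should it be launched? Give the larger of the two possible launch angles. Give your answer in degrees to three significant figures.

Trajectory: y = x tanθ − g x² (1 + tan²θ)/(2v₀²). With x = 389, y = −80.9, v₀ = 90.0, g = 9.81:
91.63 tan²θ − 389 tanθ + (10.73) = 0.
tanθ = [389 ± √(389² − 4 × 91.63 × (10.73))] / (2 × 91.63) = (389 ± 383.9) / 183.3, giving tanθ = 0.02777 or 4.217.
θ = 1.591° or 76.66°; the larger is 76.66°.

76.7°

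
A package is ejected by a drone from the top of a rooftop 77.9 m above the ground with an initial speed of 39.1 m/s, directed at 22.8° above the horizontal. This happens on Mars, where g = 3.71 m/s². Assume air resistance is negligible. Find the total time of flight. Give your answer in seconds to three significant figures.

Resolve: vₓ = 39.10 cos 22.8° = 36.04 m/s and v_y0 = 39.10 sin 22.8° = 15.15 m/s.
Vertical motion (up positive, ground at y = 0): 1.855 t² − (15.15) t − 77.9 = 0, so t = (15.15 + √(15.15² + 2·3.71·77.9)) / 3.71 = (15.15 + 28.42) / 3.71 = 11.74 s.

11.7 s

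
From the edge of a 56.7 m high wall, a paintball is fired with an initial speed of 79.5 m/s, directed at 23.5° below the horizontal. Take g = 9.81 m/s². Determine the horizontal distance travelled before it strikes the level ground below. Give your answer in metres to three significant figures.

106 m

Components: vₓ = 79.50 cos 23.5° = 72.91 m/s, v_y0 = −31.70 m/s (downward).
With up positive and y = 0 at the ground: y(t) = 56.7 + (−31.70) t − 4.905 t². Setting y = 0 and taking the positive root: t = [−31.70 + √(31.70² + 2·9.81·56.7)] / 9.81 = (−31.70 + 46.01) / 9.81 = 1.459 s.
Horizontal distance: R = vₓ t = 72.91 × 1.459 = 106.4 m.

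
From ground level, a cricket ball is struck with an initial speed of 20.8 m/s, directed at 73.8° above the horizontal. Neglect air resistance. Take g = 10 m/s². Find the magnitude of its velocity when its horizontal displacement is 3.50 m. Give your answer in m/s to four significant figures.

Components: vₓ = 20.80 cos 73.8° = 5.803 m/s, v_y0 = 20.80 sin 73.8° = 19.97 m/s.
Time to reach x = 3.50 m: t = x/vₓ = 3.50/5.803 = 0.6031 s.
Vertical velocity there: v_y = v_y0 − g t = 19.97 − 10.0 × 0.6031 = 13.94 m/s.
Speed: √(vₓ² + v_y²) = √(5.803² + 13.94²) = 15.10 m/s.

15.10 m/s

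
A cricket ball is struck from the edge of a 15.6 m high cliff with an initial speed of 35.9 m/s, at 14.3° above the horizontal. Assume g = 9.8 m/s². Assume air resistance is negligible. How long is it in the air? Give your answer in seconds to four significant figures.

2.905 s

vₓ = 35.90 cos 14.3° = 34.79 m/s; v_y0 = 35.90 sin 14.3° = 8.867 m/s.
Vertical motion (up positive, ground at y = 0): 4.900 t² − (8.867) t − 15.6 = 0, so t = (8.867 + √(8.867² + 2·9.80·15.6)) / 9.80 = (8.867 + 19.61) / 9.80 = 2.905 s.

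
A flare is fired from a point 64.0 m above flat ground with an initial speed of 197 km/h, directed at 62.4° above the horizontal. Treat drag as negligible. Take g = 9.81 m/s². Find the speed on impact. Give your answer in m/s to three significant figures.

Convert: 197 km/h = 197/3.6 = 54.72 m/s.
Resolve: vₓ = 54.72 cos 62.4° = 25.35 m/s and v_y0 = 54.72 sin 62.4° = 48.50 m/s.
Vertical motion (up positive, ground at y = 0): 4.905 t² − (48.50) t − 64.0 = 0, so t = (48.50 + √(48.50² + 2·9.81·64.0)) / 9.81 = (48.50 + 60.06) / 9.81 = 11.07 s.
Vertical velocity at impact: v_y = v_y0 − g t = 48.50 − 9.81 × 11.07 = −60.06 m/s.
Speed: |v| = √(vₓ² + v_y²) = √(25.35² + 60.06²) = 65.19 m/s.

65.2 m/s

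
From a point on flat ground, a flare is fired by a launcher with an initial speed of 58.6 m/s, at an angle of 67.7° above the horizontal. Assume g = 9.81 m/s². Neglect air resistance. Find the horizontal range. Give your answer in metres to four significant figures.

245.8 m

Components: vₓ = 58.60 cos 67.7° = 22.24 m/s, v_y0 = 58.60 sin 67.7° = 54.22 m/s.
Flight time T = 2 v_y0 / g = 11.05 s.
Range: R = vₓ T = 22.24 × 11.05 = 245.8 m.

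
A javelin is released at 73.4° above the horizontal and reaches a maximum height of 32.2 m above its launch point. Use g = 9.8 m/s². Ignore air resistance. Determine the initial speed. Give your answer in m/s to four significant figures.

At the peak v_y = 0, so v_y0 = √(2gH) = √(2 × 9.80 × 32.2) = 25.12 m/s.
v_y0 = v₀ sin θ ⇒ v₀ = 25.12 / sin 73.4° = 26.21 m/s.

26.21 m/s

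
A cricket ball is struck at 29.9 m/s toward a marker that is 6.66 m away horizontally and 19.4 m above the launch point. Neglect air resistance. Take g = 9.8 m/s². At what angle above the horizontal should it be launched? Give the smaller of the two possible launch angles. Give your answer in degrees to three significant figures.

Trajectory: y = x tanθ − g x² (1 + tan²θ)/(2v₀²). With x = 6.66, y = 19.4, v₀ = 29.9, g = 9.80:
0.2431 tan²θ − 6.66 tanθ + (19.64) = 0.
tanθ = [6.66 ± √(6.66² − 4 × 0.2431 × (19.64))] / (2 × 0.2431) = (6.66 ± 5.025) / 0.4862, giving tanθ = 3.362 or 24.03.
θ = 73.44° or 87.62°; the smaller is 73.44°.

73.4°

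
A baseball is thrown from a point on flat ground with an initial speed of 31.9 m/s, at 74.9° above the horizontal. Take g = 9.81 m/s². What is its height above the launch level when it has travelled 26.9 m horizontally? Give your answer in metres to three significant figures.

48.3 m

vₓ = 31.90 cos 74.9° = 8.310 m/s; v_y0 = 31.90 sin 74.9° = 30.80 m/s.
At x = 26.9 m, t = x/vₓ = 26.9/8.310 = 3.237 s.
Height: y = v_y0 t − ½ g t² = 30.80 × 3.237 − 4.905 × 3.237² = 99.70 − 51.40 = 48.30 m.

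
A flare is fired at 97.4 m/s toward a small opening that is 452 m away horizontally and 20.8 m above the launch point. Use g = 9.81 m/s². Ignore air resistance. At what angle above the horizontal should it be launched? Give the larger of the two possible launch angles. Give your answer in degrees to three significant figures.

75.9°

Trajectory: y = x tanθ − g x² (1 + tan²θ)/(2v₀²). With x = 452, y = 20.8, v₀ = 97.4, g = 9.81:
105.6 tan²θ − 452 tanθ + (126.4) = 0.
tanθ = [452 ± √(452² − 4 × 105.6 × (126.4))] / (2 × 105.6) = (452 ± 388.4) / 211.3, giving tanθ = 0.3009 or 3.978.
θ = 16.75° or 75.89°; the larger is 75.89°.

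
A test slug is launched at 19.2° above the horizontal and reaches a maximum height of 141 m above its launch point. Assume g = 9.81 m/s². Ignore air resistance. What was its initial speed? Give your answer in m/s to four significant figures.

At the peak v_y = 0, so v_y0 = √(2gH) = √(2 × 9.81 × 141) = 52.60 m/s.
v_y0 = v₀ sin θ ⇒ v₀ = 52.60 / sin 19.2° = 159.9 m/s.

159.9 m/s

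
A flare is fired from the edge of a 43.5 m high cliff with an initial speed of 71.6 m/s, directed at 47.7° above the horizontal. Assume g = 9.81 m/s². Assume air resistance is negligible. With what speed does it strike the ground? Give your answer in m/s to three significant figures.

Horizontal component vₓ = 71.60 cos 47.7° = 48.19 m/s; vertical v_y0 = 71.60 sin 47.7° = 52.96 m/s.
Vertical motion (up positive, ground at y = 0): 4.905 t² − (52.96) t − 43.5 = 0, so t = (52.96 + √(52.96² + 2·9.81·43.5)) / 9.81 = (52.96 + 60.48) / 9.81 = 11.56 s.
Vertical velocity at impact: v_y = v_y0 − g t = 52.96 − 9.81 × 11.56 = −60.48 m/s.
Speed: |v| = √(vₓ² + v_y²) = √(48.19² + 60.48²) = 77.33 m/s.

77.3 m/s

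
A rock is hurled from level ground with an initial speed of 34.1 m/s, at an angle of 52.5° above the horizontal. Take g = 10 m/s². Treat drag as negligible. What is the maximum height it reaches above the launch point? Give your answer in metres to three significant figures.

vₓ = 34.10 cos 52.5° = 20.76 m/s; v_y0 = 34.10 sin 52.5° = 27.05 m/s.
Maximum height: H = v_y0² / (2g) = 27.05² / (2 × 10.0) = 36.59 m.

36.6 m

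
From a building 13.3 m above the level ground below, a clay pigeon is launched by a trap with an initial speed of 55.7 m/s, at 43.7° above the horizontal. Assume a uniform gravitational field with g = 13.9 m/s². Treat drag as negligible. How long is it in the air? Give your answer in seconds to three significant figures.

5.86 s

vₓ = 55.70 cos 43.7° = 40.27 m/s; v_y0 = 55.70 sin 43.7° = 38.48 m/s.
With up positive and y = 0 at the ground: y(t) = 13.3 + (38.48) t − 6.950 t². Setting y = 0 and taking the positive root: t = [38.48 + √(38.48² + 2·13.9·13.3)] / 13.9 = (38.48 + 43.02) / 13.9 = 5.863 s.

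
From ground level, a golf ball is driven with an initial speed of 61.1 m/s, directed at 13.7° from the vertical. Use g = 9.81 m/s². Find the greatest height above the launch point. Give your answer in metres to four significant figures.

Horizontal component vₓ = 61.10 sin 13.7° = 14.47 m/s; vertical v_y0 = 61.10 cos 13.7° = 59.36 m/s.
Peak height H = v_y0² / (2g) = 3523.8 / 19.62 = 179.6 m.

179.6 m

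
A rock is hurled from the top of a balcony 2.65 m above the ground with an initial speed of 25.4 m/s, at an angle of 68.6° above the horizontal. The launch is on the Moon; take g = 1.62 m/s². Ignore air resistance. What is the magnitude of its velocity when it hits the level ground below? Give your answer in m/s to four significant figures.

vₓ = 25.40 cos 68.6° = 9.268 m/s; v_y0 = 25.40 sin 68.6° = 23.65 m/s.
Vertical motion (up positive, ground at y = 0): 0.8100 t² − (23.65) t − 2.65 = 0, so t = (23.65 + √(23.65² + 2·1.62·2.65)) / 1.62 = (23.65 + 23.83) / 1.62 = 29.31 s.
Vertical velocity at impact: v_y = v_y0 − g t = 23.65 − 1.62 × 29.31 = −23.83 m/s.
Speed: |v| = √(vₓ² + v_y²) = √(9.268² + 23.83²) = 25.57 m/s.

25.57 m/s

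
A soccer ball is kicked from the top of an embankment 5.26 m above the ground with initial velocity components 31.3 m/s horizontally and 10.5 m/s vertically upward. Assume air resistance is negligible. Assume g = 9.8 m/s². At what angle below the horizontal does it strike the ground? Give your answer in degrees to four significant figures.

The projectile lands when y = 5.26 + (10.50) t − ½·9.80·t² = 0. Positive root: t = (10.50 + √(10.50² + 2·9.80·5.26)) / 9.80 = (10.50 + 14.61) / 9.80 = 2.562 s.
At impact: v_y = v_y0 − g t = −14.61 m/s; vₓ = 31.30 m/s.
Angle below horizontal: arctan(|v_y|/vₓ) = arctan(14.61/31.30) = 25.02°.

25.02°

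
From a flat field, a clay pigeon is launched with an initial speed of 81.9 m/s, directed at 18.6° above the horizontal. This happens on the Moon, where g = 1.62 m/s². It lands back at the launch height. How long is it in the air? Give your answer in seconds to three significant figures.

Resolve: vₓ = 81.90 cos 18.6° = 77.62 m/s and v_y0 = 81.90 sin 18.6° = 26.12 m/s.
Landing at launch height ⇒ T = 2 v_y0 / g = 2 × 26.12 / 1.62 = 32.25 s.

32.3 s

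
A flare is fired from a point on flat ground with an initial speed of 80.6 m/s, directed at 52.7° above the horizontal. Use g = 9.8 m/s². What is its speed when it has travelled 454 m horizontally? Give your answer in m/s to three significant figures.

55.8 m/s

Resolve: vₓ = 80.60 cos 52.7° = 48.84 m/s and v_y0 = 80.60 sin 52.7° = 64.12 m/s.
At x = 454 m, t = x/vₓ = 454/48.84 = 9.295 s.
Vertical velocity there: v_y = v_y0 − g t = 64.12 − 9.80 × 9.295 = −26.98 m/s.
Speed: √(vₓ² + v_y²) = √(48.84² + 26.98²) = 55.80 m/s.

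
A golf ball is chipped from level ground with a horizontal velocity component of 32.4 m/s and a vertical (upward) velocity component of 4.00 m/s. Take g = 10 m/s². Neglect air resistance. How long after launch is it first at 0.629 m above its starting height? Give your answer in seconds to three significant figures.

Require v_y0 t − ½ g t² = 0.629, i.e. 5.000 t² − 4.000 t + 0.629 = 0.
t = [4.000 ± √(4.000² − 2·10.0·0.629)] / 10.0 = (4.000 ± 1.849) / 10.0, so t = 0.2151 s or t = 0.5849 s.
The first (ascending) time is 0.2151 s.

0.215 s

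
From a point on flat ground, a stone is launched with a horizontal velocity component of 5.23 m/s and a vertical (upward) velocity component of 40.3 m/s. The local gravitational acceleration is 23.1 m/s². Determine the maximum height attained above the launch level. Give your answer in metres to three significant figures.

Peak height H = v_y0² / (2g) = 1624.1 / 46.20 = 35.15 m.

35.2 m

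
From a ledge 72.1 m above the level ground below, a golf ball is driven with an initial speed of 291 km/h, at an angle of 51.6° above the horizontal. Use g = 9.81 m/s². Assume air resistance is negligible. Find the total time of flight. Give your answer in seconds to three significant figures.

14.0 s

Convert: 291 km/h = 291/3.6 = 80.83 m/s.
Components: vₓ = 80.83 cos 51.6° = 50.21 m/s, v_y0 = 80.83 sin 51.6° = 63.35 m/s.
With up positive and y = 0 at the ground: y(t) = 72.1 + (63.35) t − 4.905 t². Setting y = 0 and taking the positive root: t = [63.35 + √(63.35² + 2·9.81·72.1)] / 9.81 = (63.35 + 73.67) / 9.81 = 13.97 s.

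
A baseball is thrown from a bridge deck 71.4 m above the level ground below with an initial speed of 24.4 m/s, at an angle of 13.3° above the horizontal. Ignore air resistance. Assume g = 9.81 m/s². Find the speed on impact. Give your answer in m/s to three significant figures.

Horizontal component vₓ = 24.40 cos 13.3° = 23.75 m/s; vertical v_y0 = 24.40 sin 13.3° = 5.613 m/s.
Vertical motion (up positive, ground at y = 0): 4.905 t² − (5.613) t − 71.4 = 0, so t = (5.613 + √(5.613² + 2·9.81·71.4)) / 9.81 = (5.613 + 37.85) / 9.81 = 4.430 s.
Vertical velocity at impact: v_y = v_y0 − g t = 5.613 − 9.81 × 4.430 = −37.85 m/s.
Speed: |v| = √(vₓ² + v_y²) = √(23.75² + 37.85²) = 44.68 m/s.

44.7 m/s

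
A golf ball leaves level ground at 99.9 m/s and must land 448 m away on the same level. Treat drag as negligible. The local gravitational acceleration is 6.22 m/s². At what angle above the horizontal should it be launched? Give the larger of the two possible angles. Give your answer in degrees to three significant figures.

R = v₀² sin 2θ / g gives sin 2θ = gR/v₀² = 6.22·448/99.9² = 0.2792.
2θ = 16.21° or 180° − 16.21° = 163.8°, so θ = 8.107° or 81.89°.
The larger angle is 81.89°.

81.9°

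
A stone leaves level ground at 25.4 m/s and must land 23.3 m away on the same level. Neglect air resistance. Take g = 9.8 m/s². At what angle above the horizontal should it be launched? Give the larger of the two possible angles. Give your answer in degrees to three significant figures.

79.6°

R = v₀² sin 2θ / g gives sin 2θ = gR/v₀² = 9.80·23.3/25.4² = 0.3539.
2θ = 20.73° or 180° − 20.73° = 159.3°, so θ = 10.36° or 79.64°.
The larger angle is 79.64°.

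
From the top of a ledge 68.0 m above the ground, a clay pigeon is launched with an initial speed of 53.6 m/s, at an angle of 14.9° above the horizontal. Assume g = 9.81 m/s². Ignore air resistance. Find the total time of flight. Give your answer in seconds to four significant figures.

5.385 s

Resolve: vₓ = 53.60 cos 14.9° = 51.80 m/s and v_y0 = 53.60 sin 14.9° = 13.78 m/s.
The projectile lands when y = 68.0 + (13.78) t − ½·9.81·t² = 0. Positive root: t = (13.78 + √(13.78² + 2·9.81·68.0)) / 9.81 = (13.78 + 39.04) / 9.81 = 5.385 s.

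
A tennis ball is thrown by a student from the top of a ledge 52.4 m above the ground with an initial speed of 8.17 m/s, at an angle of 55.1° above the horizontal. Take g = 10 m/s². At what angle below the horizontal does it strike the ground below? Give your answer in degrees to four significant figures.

81.95°

vₓ = 8.170 cos 55.1° = 4.674 m/s; v_y0 = 8.170 sin 55.1° = 6.701 m/s.
The projectile lands when y = 52.4 + (6.701) t − ½·10.0·t² = 0. Positive root: t = (6.701 + √(6.701² + 2·10.0·52.4)) / 10.0 = (6.701 + 33.06) / 10.0 = 3.976 s.
At impact: v_y = v_y0 − g t = −33.06 m/s; vₓ = 4.674 m/s.
Angle below horizontal: arctan(|v_y|/vₓ) = arctan(33.06/4.674) = 81.95°.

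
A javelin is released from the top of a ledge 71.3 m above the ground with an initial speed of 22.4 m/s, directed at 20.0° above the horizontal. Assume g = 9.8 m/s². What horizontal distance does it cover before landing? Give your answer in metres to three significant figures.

98.4 m

vₓ = 22.40 cos 20.0° = 21.05 m/s; v_y0 = 22.40 sin 20.0° = 7.661 m/s.
With up positive and y = 0 at the ground: y(t) = 71.3 + (7.661) t − 4.900 t². Setting y = 0 and taking the positive root: t = [7.661 + √(7.661² + 2·9.80·71.3)] / 9.80 = (7.661 + 38.16) / 9.80 = 4.676 s.
Horizontal distance: R = vₓ t = 21.05 × 4.676 = 98.42 m.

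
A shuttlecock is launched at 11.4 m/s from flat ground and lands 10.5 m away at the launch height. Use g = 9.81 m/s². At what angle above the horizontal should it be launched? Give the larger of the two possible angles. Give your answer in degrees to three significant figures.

Level-ground range R = v₀² sin(2θ)/g ⇒ sin(2θ) = gR/v₀² = 9.81 × 10.5 / 11.4² = 0.7926.
2θ = 52.43° or 180° − 52.43° = 127.6°, so θ = 26.21° or 63.79°.
The larger angle is 63.79°.

63.8°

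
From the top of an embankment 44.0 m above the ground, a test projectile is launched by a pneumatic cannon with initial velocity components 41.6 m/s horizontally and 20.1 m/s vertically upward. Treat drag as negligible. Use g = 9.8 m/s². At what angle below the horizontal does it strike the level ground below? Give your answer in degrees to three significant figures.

40.5°

With up positive and y = 0 at the ground: y(t) = 44.0 + (20.10) t − 4.900 t². Setting y = 0 and taking the positive root: t = [20.10 + √(20.10² + 2·9.80·44.0)] / 9.80 = (20.10 + 35.59) / 9.80 = 5.682 s.
At impact: v_y = v_y0 − g t = −35.59 m/s; vₓ = 41.60 m/s.
Angle below horizontal: arctan(|v_y|/vₓ) = arctan(35.59/41.60) = 40.55°.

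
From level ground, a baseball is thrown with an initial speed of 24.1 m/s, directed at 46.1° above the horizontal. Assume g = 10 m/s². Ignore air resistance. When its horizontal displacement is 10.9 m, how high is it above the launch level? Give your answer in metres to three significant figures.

Resolve: vₓ = 24.10 cos 46.1° = 16.71 m/s and v_y0 = 24.10 sin 46.1° = 17.37 m/s.
At x = 10.9 m, t = x/vₓ = 10.9/16.71 = 0.6523 s.
Height: y = v_y0 t − ½ g t² = 17.37 × 0.6523 − 5.000 × 0.6523² = 11.33 − 2.127 = 9.200 m.

9.20 m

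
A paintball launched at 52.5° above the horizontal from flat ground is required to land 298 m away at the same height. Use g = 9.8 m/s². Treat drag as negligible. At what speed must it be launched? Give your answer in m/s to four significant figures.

Level-ground range: R = v₀² sin(2θ)/g, so v₀ = √(gR / sin 2θ).
v₀ = √(9.80 × 298 / sin 105.0°) = √(2920 / 0.9659) = √3023.4 = 54.99 m/s.

54.99 m/s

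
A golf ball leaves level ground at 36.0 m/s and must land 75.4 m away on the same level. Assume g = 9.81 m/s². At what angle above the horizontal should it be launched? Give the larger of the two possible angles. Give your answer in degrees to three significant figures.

72.6°

Level-ground range R = v₀² sin(2θ)/g ⇒ sin(2θ) = gR/v₀² = 9.81 × 75.4 / 36.0² = 0.5707.
2θ = 34.80° or 180° − 34.80° = 145.2°, so θ = 17.40° or 72.60°.
The larger angle is 72.60°.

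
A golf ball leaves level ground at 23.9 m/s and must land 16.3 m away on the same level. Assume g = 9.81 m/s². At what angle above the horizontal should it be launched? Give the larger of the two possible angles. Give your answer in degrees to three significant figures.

From R = (v₀²/g) sin 2θ: sin 2θ = 9.81 × 16.3 / 571.21 = 0.2799.
2θ = 16.26° or 180° − 16.26° = 163.7°, so θ = 8.128° or 81.87°.
The larger angle is 81.87°.

81.9°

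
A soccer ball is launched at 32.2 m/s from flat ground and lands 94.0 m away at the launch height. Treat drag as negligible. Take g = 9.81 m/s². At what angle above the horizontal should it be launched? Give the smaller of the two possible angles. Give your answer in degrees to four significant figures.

31.40°

Level-ground range R = v₀² sin(2θ)/g ⇒ sin(2θ) = gR/v₀² = 9.81 × 94.0 / 32.2² = 0.8894.
2θ = 62.79° or 180° − 62.79° = 117.2°, so θ = 31.40° or 58.60°.
The smaller angle is 31.40°.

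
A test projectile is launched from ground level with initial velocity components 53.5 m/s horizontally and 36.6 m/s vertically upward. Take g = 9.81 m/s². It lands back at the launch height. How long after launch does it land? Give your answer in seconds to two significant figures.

It returns to y = 0 when t = 2 v_y0 / g = 2(36.60)/9.81 = 7.462 s.

7.5 s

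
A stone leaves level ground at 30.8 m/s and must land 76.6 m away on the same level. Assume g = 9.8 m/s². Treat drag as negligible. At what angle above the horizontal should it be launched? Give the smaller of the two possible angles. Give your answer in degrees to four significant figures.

Level-ground range R = v₀² sin(2θ)/g ⇒ sin(2θ) = gR/v₀² = 9.80 × 76.6 / 30.8² = 0.7913.
2θ = 52.31° or 180° − 52.31° = 127.7°, so θ = 26.15° or 63.85°.
The smaller angle is 26.15°.

26.15°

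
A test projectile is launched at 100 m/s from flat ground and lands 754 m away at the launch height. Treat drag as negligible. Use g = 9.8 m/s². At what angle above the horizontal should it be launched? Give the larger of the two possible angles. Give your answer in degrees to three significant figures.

R = v₀² sin 2θ / g gives sin 2θ = gR/v₀² = 9.80·754/100² = 0.7389.
2θ = 47.64° or 180° − 47.64° = 132.4°, so θ = 23.82° or 66.18°.
The larger angle is 66.18°.

66.2°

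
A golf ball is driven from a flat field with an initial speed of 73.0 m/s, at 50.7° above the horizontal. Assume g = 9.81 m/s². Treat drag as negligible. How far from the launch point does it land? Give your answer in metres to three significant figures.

Components: vₓ = 73.00 cos 50.7° = 46.24 m/s, v_y0 = 73.00 sin 50.7° = 56.49 m/s.
Flight time T = 2 v_y0 / g = 11.52 s.
Horizontal distance R = vₓ T = 46.24 × 11.52 = 532.5 m.

533 m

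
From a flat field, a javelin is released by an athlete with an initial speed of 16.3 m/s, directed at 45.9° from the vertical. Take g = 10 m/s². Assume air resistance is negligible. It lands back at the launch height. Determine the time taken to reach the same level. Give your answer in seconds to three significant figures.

2.27 s

Horizontal component vₓ = 16.30 sin 45.9° = 11.71 m/s; vertical v_y0 = 16.30 cos 45.9° = 11.34 m/s.
Landing at launch height ⇒ T = 2 v_y0 / g = 2 × 11.34 / 10.0 = 2.269 s.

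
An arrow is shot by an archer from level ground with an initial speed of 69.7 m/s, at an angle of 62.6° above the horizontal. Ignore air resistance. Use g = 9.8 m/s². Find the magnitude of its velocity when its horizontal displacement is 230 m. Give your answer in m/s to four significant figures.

33.16 m/s

Components: vₓ = 69.70 cos 62.6° = 32.08 m/s, v_y0 = 69.70 sin 62.6° = 61.88 m/s.
At x = 230 m, t = x/vₓ = 230/32.08 = 7.170 s.
Vertical velocity there: v_y = v_y0 − g t = 61.88 − 9.80 × 7.170 = −8.390 m/s.
Speed: √(vₓ² + v_y²) = √(32.08² + 8.390²) = 33.16 m/s.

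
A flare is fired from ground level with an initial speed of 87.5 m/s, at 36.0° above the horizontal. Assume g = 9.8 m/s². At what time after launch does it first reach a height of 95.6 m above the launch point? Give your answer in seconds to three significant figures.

vₓ = 87.50 cos 36.0° = 70.79 m/s; v_y0 = 87.50 sin 36.0° = 51.43 m/s.
Require v_y0 t − ½ g t² = 95.6, i.e. 4.900 t² − 51.43 t + 95.6 = 0.
Quadratic formula: t = (51.43 ± √771.41) / 9.80 = (51.43 ± 27.77) / 9.80 → t = 2.414 s or 8.082 s.
The first (ascending) time is 2.414 s.

2.41 s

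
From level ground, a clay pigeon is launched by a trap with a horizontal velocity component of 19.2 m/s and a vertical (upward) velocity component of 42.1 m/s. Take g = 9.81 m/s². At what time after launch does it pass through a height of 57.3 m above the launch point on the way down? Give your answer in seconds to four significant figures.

Set y = v_y0 t − ½ g t² = 57.3: 4.905 t² − 42.10 t + 57.3 = 0.
t = [42.10 ± √(42.10² − 2·9.81·57.3)] / 9.81 = (42.10 ± 25.46) / 9.81, so t = 1.696 s or t = 6.887 s.
The descending-branch root is 6.887 s.

6.887 s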